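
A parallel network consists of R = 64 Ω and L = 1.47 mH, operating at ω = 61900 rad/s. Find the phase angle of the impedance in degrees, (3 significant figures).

35.1°

X_L = ωL = 91.0 Ω
Parallel: admittances add. Y = 1/R + 1/(jωL)
Y = (0.0156 − j0.0110) S
|Y| = 0.0191 S → |Z| = 1/|Y| = 52.3 Ω, ∠Z = −∠Y = 35.1°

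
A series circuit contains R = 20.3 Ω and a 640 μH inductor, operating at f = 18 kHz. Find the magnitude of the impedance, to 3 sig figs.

ω = 2πf = 113100 rad/s
X_L = ωL = 72.4 Ω
Z = 20.3 + j72.4 Ω
|Z| = √(20.3² + 72.4²) = 75.2 Ω

75.2 Ω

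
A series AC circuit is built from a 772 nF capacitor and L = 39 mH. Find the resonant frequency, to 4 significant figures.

ω₀ = 1/√(LC) = 1/√(0.039 × 7.72e-07) = 5763 rad/s
f₀ = ω₀/(2π) = 917.2 Hz

917.2 Hz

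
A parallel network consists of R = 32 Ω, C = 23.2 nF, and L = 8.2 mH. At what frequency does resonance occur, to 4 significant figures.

11.54 kHz

ω₀ = 1/√(LC) = 1/√(0.0082 × 2.32e-08) = 72500 rad/s
f₀ = ω₀/(2π) = 11.54 kHz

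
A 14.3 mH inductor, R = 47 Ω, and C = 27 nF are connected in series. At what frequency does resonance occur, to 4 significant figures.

8.100 kHz

ω₀ = 1/√(LC) = 1/√(0.0143 × 2.7e-08) = 50890 rad/s
f₀ = ω₀/(2π) = 8.100 kHz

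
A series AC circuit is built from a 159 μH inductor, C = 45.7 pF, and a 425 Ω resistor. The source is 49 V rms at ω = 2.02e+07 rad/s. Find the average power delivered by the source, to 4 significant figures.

216.6 mW

X_L = ωL = 3212 Ω
X_C = 1/(ωC) = 1083 Ω
Net reactance X = X_L − X_C = 2129 Ω
Z = 425.0 + j2129 Ω
|Z| = √(425.0² + 2129²) = 2171 Ω
∠Z = arctan(2129/425.0) = 78.71°
I = V/|Z| = 22.57 mA
P = VI cos φ = 49 × 0.02257 × cos(78.71°) = 216.6 mW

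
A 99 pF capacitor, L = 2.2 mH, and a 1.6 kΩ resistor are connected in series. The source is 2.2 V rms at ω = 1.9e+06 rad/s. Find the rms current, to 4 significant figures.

1.121 mA

X_L = ωL = 4180 Ω
X_C = 1/(ωC) = 5316 Ω
Net reactance X = X_L − X_C = -1136 Ω
Z = 1600 − j1136 Ω
|Z| = √(1600² + 1136²) = 1962 Ω
I = V/|Z| = 2.2/1962 = 1.121 mA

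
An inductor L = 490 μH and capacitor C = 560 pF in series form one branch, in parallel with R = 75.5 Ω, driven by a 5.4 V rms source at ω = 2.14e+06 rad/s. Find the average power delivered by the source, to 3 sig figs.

386 mW

X_L = ωL = 1050 Ω
X_C = 1/(ωC) = 834 Ω
Branch 1: Z₁ = R = 75.5 Ω
Branch 2 (series LC): Z₂ = j(X_L − X_C) = j214 Ω
Parallel: Z = Z₁Z₂/(Z₁+Z₂), |Z| = 71.2 Ω, ∠Z = 19.4°
I = V/|Z| = 75.8 mA
P = VI cos φ = 5.4 × 0.0758 × cos(19.4°) = 386 mW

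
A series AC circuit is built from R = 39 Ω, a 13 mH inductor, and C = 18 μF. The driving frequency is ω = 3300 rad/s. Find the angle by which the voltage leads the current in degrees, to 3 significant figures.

33.8°

X_L = ωL = 42.9 Ω
X_C = 1/(ωC) = 16.8 Ω
Net reactance X = X_L − X_C = 26.1 Ω
Z = 39.0 + j26.1 Ω
|Z| = √(39.0² + 26.1²) = 46.9 Ω
∠Z = arctan(26.1/39.0) = 33.8°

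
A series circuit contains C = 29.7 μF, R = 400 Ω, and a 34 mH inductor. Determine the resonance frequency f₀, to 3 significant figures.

158 Hz

ω₀ = 1/√(LC) = 1/√(0.034 × 2.97e-05) = 995.1 rad/s
f₀ = ω₀/(2π) = 158 Hz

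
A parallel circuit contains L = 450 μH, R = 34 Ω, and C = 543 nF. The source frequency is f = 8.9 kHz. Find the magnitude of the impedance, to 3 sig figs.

32.4 Ω

ω = 2πf = 55920 rad/s
X_L = ωL = 25.2 Ω
X_C = 1/(ωC) = 32.9 Ω
Parallel: admittances add. Y = 1/R + 1/(jωL) + jωC
Y = (0.0294 − j0.00937) S
|Y| = 0.0309 S → |Z| = 1/|Y| = 32.4 Ω, ∠Z = −∠Y = 17.7°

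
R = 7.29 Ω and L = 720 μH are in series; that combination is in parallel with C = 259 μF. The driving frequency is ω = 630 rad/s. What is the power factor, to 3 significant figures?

0.662

X_L = ωL = 0.454 Ω
X_C = 1/(ωC) = 6.13 Ω
Branch 1 (R+jX_L): Z₁ = 7.29 + j0.454 Ω, |Z₁| = 7.30 Ω
Branch 2 (−jX_C): Z₂ = −j6.13 Ω
Parallel: Z = Z₁Z₂/(Z₁+Z₂), |Z| = 4.85 Ω, ∠Z = -48.5°
cos φ = cos(-48.5°) = 0.662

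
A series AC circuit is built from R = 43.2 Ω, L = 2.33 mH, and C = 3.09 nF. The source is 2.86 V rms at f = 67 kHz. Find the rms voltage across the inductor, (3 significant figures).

13.0 V

ω = 2πf = 421000 rad/s
X_L = ωL = 981 Ω
X_C = 1/(ωC) = 769 Ω
Net reactance X = X_L − X_C = 212 Ω
Z = 43.2 + j212 Ω
|Z| = √(43.2² + 212²) = 216 Ω
I = V/|Z| = 13.2 mA
V_L = I·|Z_L| = 0.0132 × 981 = 13.0 V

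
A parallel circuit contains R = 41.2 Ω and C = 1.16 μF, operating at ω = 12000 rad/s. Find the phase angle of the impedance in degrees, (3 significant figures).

-29.8°

X_C = 1/(ωC) = 71.8 Ω
Parallel: admittances add. Y = 1/R + jωC
Y = (0.0243 + j0.0139) S
|Y| = 0.0280 S → |Z| = 1/|Y| = 35.7 Ω, ∠Z = −∠Y = -29.8°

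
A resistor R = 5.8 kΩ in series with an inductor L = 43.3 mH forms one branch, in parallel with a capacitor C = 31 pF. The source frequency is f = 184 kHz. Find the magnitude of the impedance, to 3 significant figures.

61400 Ω

ω = 2πf = 1.156e+06 rad/s
X_L = ωL = 50100 Ω
X_C = 1/(ωC) = 27900 Ω
Branch 1 (R+jX_L): Z₁ = 5800 + j50100 Ω, |Z₁| = 50400 Ω
Branch 2 (−jX_C): Z₂ = −j27900 Ω
Parallel: Z = Z₁Z₂/(Z₁+Z₂), |Z| = 61400 Ω, ∠Z = -81.9°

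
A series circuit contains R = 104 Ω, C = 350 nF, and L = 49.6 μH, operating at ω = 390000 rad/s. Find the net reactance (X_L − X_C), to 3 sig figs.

12.0 Ω

X_L = ωL = 19.3 Ω
X_C = 1/(ωC) = 7.33 Ω
X = 19.3 − 7.33 = 12.0 Ω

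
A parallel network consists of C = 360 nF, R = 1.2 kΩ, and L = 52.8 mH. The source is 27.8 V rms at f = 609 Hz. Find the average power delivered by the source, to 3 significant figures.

ω = 2πf = 3826 rad/s
X_L = ωL = 202 Ω
X_C = 1/(ωC) = 726 Ω
Parallel: admittances add. Y = 1/R + 1/(jωL) + jωC
Y = (0.000833 − j0.00357) S
|Y| = 0.00367 S → |Z| = 1/|Y| = 273 Ω, ∠Z = −∠Y = 76.9°
I = V/|Z| = 102 mA
P = VI cos φ = 27.8 × 0.102 × cos(76.9°) = 644 mW

644 mW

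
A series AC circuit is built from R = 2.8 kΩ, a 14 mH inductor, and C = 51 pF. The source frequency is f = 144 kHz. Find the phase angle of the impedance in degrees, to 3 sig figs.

ω = 2πf = 904800 rad/s
X_L = ωL = 12700 Ω
X_C = 1/(ωC) = 21700 Ω
Net reactance X = X_L − X_C = -9000 Ω
Z = 2800 − j9000 Ω
|Z| = √(2800² + 9000²) = 9430 Ω
∠Z = arctan(-9000/2800) = -72.7°

-72.7°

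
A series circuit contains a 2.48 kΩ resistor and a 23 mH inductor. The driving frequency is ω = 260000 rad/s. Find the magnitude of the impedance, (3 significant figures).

6470 Ω

X_L = ωL = 5980 Ω
Z = 2480 + j5980 Ω
|Z| = √(2480² + 5980²) = 6470 Ω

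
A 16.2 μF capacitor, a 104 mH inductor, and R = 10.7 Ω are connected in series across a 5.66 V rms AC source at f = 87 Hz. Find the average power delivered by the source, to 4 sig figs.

105.2 mW

ω = 2πf = 546.6 rad/s
X_L = ωL = 56.85 Ω
X_C = 1/(ωC) = 112.9 Ω
Net reactance X = X_L − X_C = -56.07 Ω
Z = 10.70 − j56.07 Ω
|Z| = √(10.70² + 56.07²) = 57.09 Ω
∠Z = arctan(-56.07/10.70) = -79.20°
I = V/|Z| = 99.15 mA
P = VI cos φ = 5.66 × 0.09915 × cos(-79.20°) = 105.2 mW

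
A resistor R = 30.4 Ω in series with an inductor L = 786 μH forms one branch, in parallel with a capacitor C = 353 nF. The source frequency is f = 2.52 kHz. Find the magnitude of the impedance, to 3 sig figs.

34.7 Ω

ω = 2πf = 15830 rad/s
X_L = ωL = 12.4 Ω
X_C = 1/(ωC) = 179 Ω
Branch 1 (R+jX_L): Z₁ = 30.4 + j12.4 Ω, |Z₁| = 32.8 Ω
Branch 2 (−jX_C): Z₂ = −j179 Ω
Parallel: Z = Z₁Z₂/(Z₁+Z₂), |Z| = 34.7 Ω, ∠Z = 11.9°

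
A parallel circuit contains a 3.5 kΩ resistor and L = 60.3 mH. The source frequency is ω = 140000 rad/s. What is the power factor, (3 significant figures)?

X_L = ωL = 8440 Ω
Parallel: admittances add. Y = 1/R + 1/(jωL)
Y = (0.000286 − j0.000118) S
|Y| = 0.000309 S → |Z| = 1/|Y| = 3230 Ω, ∠Z = −∠Y = 22.5°
cos φ = cos(22.5°) = 0.924

0.924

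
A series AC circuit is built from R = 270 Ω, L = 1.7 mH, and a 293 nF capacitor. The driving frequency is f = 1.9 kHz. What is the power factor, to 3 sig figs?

ω = 2πf = 11940 rad/s
X_L = ωL = 20.3 Ω
X_C = 1/(ωC) = 286 Ω
Net reactance X = X_L − X_C = -266 Ω
Z = 270 − j266 Ω
|Z| = √(270² + 266²) = 379 Ω
∠Z = arctan(-266/270) = -44.5°
cos φ = cos(-44.5°) = 0.713

0.713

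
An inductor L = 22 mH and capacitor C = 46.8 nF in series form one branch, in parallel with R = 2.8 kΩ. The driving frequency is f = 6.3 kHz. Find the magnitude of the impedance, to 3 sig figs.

329 Ω

ω = 2πf = 39580 rad/s
X_L = ωL = 871 Ω
X_C = 1/(ωC) = 540 Ω
Branch 1: Z₁ = R = 2800 Ω
Branch 2 (series LC): Z₂ = j(X_L − X_C) = j331 Ω
Parallel: Z = Z₁Z₂/(Z₁+Z₂), |Z| = 329 Ω, ∠Z = 83.3°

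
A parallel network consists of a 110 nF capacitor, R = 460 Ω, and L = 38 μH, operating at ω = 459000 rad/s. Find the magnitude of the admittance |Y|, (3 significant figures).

7.18 mS

X_L = ωL = 17.4 Ω
X_C = 1/(ωC) = 19.8 Ω
Parallel: admittances add. Y = 1/R + 1/(jωL) + jωC
Y = (0.00217 − j0.00684) S
|Y| = 0.00718 S → |Z| = 1/|Y| = 139 Ω, ∠Z = −∠Y = 72.4°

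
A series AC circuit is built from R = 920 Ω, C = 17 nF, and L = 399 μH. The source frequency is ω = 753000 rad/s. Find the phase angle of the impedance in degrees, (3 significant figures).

X_L = ωL = 300 Ω
X_C = 1/(ωC) = 78.1 Ω
Net reactance X = X_L − X_C = 222 Ω
Z = 920 + j222 Ω
|Z| = √(920² + 222²) = 946 Ω
∠Z = arctan(222/920) = 13.6°

13.6°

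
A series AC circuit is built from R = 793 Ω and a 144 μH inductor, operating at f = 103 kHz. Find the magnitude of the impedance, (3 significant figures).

ω = 2πf = 647200 rad/s
X_L = ωL = 93.2 Ω
Z = 793 + j93.2 Ω
|Z| = √(793² + 93.2²) = 798 Ω

798 Ω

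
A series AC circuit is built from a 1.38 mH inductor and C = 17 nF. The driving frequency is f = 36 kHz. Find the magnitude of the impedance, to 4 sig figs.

ω = 2πf = 226200 rad/s
X_L = ωL = 312.1 Ω
X_C = 1/(ωC) = 260.1 Ω
Net reactance X = X_L − X_C = 52.09 Ω
Z = j52.09 Ω
|Z| = √(0² + 52.09²) = 52.09 Ω

52.09 Ω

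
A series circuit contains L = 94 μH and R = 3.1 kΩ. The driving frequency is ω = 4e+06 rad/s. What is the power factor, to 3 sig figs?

0.993

X_L = ωL = 376 Ω
Z = 3100 + j376 Ω
|Z| = √(3100² + 376²) = 3120 Ω
∠Z = arctan(376/3100) = 6.92°
cos φ = cos(6.92°) = 0.993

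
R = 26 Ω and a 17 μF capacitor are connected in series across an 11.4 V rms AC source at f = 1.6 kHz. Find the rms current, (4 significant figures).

427.8 mA

ω = 2πf = 10050 rad/s
X_C = 1/(ωC) = 5.851 Ω
Z = 26.00 − j5.851 Ω
|Z| = √(26.00² + 5.851²) = 26.65 Ω
I = V/|Z| = 11.4/26.65 = 427.8 mA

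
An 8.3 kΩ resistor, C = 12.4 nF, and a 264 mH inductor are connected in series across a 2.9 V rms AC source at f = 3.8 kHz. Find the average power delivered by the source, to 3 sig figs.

ω = 2πf = 23880 rad/s
X_L = ωL = 6300 Ω
X_C = 1/(ωC) = 3380 Ω
Net reactance X = X_L − X_C = 2930 Ω
Z = 8300 + j2930 Ω
|Z| = √(8300² + 2930²) = 8800 Ω
∠Z = arctan(2930/8300) = 19.4°
I = V/|Z| = 330 μA
P = VI cos φ = 2.9 × 0.000330 × cos(19.4°) = 901 μW

901 μW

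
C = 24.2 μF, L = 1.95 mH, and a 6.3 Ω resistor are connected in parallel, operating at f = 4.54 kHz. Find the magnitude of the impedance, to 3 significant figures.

ω = 2πf = 28530 rad/s
X_L = ωL = 55.6 Ω
X_C = 1/(ωC) = 1.45 Ω
Parallel: admittances add. Y = 1/R + 1/(jωL) + jωC
Y = (0.159 + j0.672) S
|Y| = 0.691 S → |Z| = 1/|Y| = 1.45 Ω, ∠Z = −∠Y = -76.7°

1.45 Ω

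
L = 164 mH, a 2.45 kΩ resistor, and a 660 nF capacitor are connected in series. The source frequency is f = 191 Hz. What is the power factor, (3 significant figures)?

ω = 2πf = 1200 rad/s
X_L = ωL = 197 Ω
X_C = 1/(ωC) = 1260 Ω
Net reactance X = X_L − X_C = -1070 Ω
Z = 2450 − j1070 Ω
|Z| = √(2450² + 1070²) = 2670 Ω
∠Z = arctan(-1070/2450) = -23.5°
cos φ = cos(-23.5°) = 0.917

0.917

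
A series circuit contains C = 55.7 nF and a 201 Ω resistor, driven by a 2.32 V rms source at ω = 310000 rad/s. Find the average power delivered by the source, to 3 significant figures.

X_C = 1/(ωC) = 57.9 Ω
Z = 201 − j57.9 Ω
|Z| = √(201² + 57.9²) = 209 Ω
∠Z = arctan(-57.9/201) = -16.1°
I = V/|Z| = 11.1 mA
P = VI cos φ = 2.32 × 0.0111 × cos(-16.1°) = 24.7 mW

24.7 mW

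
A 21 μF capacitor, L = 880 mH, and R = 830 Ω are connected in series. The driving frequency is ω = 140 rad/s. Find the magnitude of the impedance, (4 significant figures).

857.9 Ω

X_L = ωL = 123.2 Ω
X_C = 1/(ωC) = 340.1 Ω
Net reactance X = X_L − X_C = -216.9 Ω
Z = 830.0 − j216.9 Ω
|Z| = √(830.0² + 216.9²) = 857.9 Ω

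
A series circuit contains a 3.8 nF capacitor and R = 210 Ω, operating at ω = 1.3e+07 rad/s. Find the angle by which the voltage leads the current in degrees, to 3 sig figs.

X_C = 1/(ωC) = 20.2 Ω
Z = 210 − j20.2 Ω
|Z| = √(210² + 20.2²) = 211 Ω
∠Z = arctan(-20.2/210) = -5.51°

-5.51°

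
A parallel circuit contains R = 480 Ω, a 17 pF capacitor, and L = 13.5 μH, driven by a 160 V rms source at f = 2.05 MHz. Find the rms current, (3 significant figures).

946 mA

ω = 2πf = 1.288e+07 rad/s
X_L = ωL = 174 Ω
X_C = 1/(ωC) = 4570 Ω
Parallel: admittances add. Y = 1/R + 1/(jωL) + jωC
Y = (0.00208 − j0.00553) S
|Y| = 0.00591 S → |Z| = 1/|Y| = 169 Ω, ∠Z = −∠Y = 69.4°
I = V/|Z| = 160/169 = 946 mA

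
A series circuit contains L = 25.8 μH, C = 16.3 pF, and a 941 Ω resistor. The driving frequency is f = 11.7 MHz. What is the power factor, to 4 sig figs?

ω = 2πf = 7.351e+07 rad/s
X_L = ωL = 1897 Ω
X_C = 1/(ωC) = 834.5 Ω
Net reactance X = X_L − X_C = 1062 Ω
Z = 941.0 + j1062 Ω
|Z| = √(941.0² + 1062²) = 1419 Ω
∠Z = arctan(1062/941.0) = 48.46°
cos φ = cos(48.46°) = 0.6631

0.6631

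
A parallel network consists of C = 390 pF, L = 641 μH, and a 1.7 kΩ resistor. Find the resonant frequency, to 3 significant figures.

ω₀ = 1/√(LC) = 1/√(0.000641 × 3.9e-10) = 2e+06 rad/s
f₀ = ω₀/(2π) = 318 kHz

318 kHz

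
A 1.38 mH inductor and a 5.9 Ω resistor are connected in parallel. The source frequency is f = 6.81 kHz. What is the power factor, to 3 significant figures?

ω = 2πf = 42790 rad/s
X_L = ωL = 59.0 Ω
Parallel: admittances add. Y = 1/R + 1/(jωL)
Y = (0.169 − j0.0169) S
|Y| = 0.170 S → |Z| = 1/|Y| = 5.87 Ω, ∠Z = −∠Y = 5.71°
cos φ = cos(5.71°) = 0.995

0.995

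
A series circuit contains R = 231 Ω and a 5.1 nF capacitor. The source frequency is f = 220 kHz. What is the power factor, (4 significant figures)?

0.8522

ω = 2πf = 1.382e+06 rad/s
X_C = 1/(ωC) = 141.8 Ω
Z = 231.0 − j141.8 Ω
|Z| = √(231.0² + 141.8²) = 271.1 Ω
∠Z = arctan(-141.8/231.0) = -31.55°
cos φ = cos(-31.55°) = 0.8522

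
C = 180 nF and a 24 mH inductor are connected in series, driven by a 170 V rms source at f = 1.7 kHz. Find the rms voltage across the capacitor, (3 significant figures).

ω = 2πf = 10680 rad/s
X_L = ωL = 256 Ω
X_C = 1/(ωC) = 520 Ω
Net reactance X = X_L − X_C = -264 Ω
Z = − j264 Ω
|Z| = √(0² + 264²) = 264 Ω
I = V/|Z| = 645 mA
V_C = I·|Z_C| = 0.645 × 520 = 335 V

335 V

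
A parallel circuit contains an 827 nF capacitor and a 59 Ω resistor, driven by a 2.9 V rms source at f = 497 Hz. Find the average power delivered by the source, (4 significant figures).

ω = 2πf = 3123 rad/s
X_C = 1/(ωC) = 387.2 Ω
Parallel: admittances add. Y = 1/R + jωC
Y = (0.01695 + j0.002583) S
|Y| = 0.01714 S → |Z| = 1/|Y| = 58.33 Ω, ∠Z = −∠Y = -8.663°
I = V/|Z| = 49.72 mA
P = VI cos φ = 2.9 × 0.04972 × cos(-8.663°) = 142.5 mW

142.5 mW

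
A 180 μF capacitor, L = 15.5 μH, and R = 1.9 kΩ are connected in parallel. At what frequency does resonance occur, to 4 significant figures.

ω₀ = 1/√(LC) = 1/√(1.55e-05 × 0.00018) = 18930 rad/s
f₀ = ω₀/(2π) = 3.013 kHz

3.013 kHz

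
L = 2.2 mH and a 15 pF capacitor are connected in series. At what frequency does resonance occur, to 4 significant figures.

ω₀ = 1/√(LC) = 1/√(0.0022 × 1.5e-11) = 5.505e+06 rad/s
f₀ = ω₀/(2π) = 876.1 kHz

876.1 kHz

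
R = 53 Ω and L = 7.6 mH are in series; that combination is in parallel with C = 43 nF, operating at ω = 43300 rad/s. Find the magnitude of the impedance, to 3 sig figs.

X_L = ωL = 329 Ω
X_C = 1/(ωC) = 537 Ω
Branch 1 (R+jX_L): Z₁ = 53.0 + j329 Ω, |Z₁| = 333 Ω
Branch 2 (−jX_C): Z₂ = −j537 Ω
Parallel: Z = Z₁Z₂/(Z₁+Z₂), |Z| = 834 Ω, ∠Z = 66.6°

834 Ω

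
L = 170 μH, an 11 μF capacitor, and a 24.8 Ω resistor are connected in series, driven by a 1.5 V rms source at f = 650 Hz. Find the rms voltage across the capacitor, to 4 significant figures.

1.016 V

ω = 2πf = 4084 rad/s
X_L = ωL = 0.6943 Ω
X_C = 1/(ωC) = 22.26 Ω
Net reactance X = X_L − X_C = -21.57 Ω
Z = 24.80 − j21.57 Ω
|Z| = √(24.80² + 21.57²) = 32.86 Ω
I = V/|Z| = 45.64 mA
V_C = I·|Z_C| = 0.04564 × 22.26 = 1.016 V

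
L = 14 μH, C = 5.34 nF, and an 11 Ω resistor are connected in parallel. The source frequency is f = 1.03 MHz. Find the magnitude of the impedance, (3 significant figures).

ω = 2πf = 6.472e+06 rad/s
X_L = ωL = 90.6 Ω
X_C = 1/(ωC) = 28.9 Ω
Parallel: admittances add. Y = 1/R + 1/(jωL) + jωC
Y = (0.0909 + j0.0235) S
|Y| = 0.0939 S → |Z| = 1/|Y| = 10.6 Ω, ∠Z = −∠Y = -14.5°

10.6 Ω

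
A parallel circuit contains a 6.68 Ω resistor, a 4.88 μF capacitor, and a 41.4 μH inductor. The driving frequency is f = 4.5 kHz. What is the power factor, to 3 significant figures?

ω = 2πf = 28270 rad/s
X_L = ωL = 1.17 Ω
X_C = 1/(ωC) = 7.25 Ω
Parallel: admittances add. Y = 1/R + 1/(jωL) + jωC
Y = (0.150 − j0.716) S
|Y| = 0.732 S → |Z| = 1/|Y| = 1.37 Ω, ∠Z = −∠Y = 78.2°
cos φ = cos(78.2°) = 0.205

0.205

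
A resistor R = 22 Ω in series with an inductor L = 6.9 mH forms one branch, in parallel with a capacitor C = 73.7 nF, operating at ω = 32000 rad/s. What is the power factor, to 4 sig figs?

X_L = ωL = 220.8 Ω
X_C = 1/(ωC) = 424.0 Ω
Branch 1 (R+jX_L): Z₁ = 22.00 + j220.8 Ω, |Z₁| = 221.9 Ω
Branch 2 (−jX_C): Z₂ = −j424.0 Ω
Parallel: Z = Z₁Z₂/(Z₁+Z₂), |Z| = 460.3 Ω, ∠Z = 78.13°
cos φ = cos(78.13°) = 0.2057

0.2057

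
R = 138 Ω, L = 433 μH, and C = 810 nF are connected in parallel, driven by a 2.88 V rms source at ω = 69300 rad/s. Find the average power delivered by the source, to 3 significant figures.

X_L = ωL = 30.0 Ω
X_C = 1/(ωC) = 17.8 Ω
Parallel: admittances add. Y = 1/R + 1/(jωL) + jωC
Y = (0.00725 + j0.0228) S
|Y| = 0.0239 S → |Z| = 1/|Y| = 41.8 Ω, ∠Z = −∠Y = -72.4°
I = V/|Z| = 68.9 mA
P = VI cos φ = 2.88 × 0.0689 × cos(-72.4°) = 60.1 mW

60.1 mW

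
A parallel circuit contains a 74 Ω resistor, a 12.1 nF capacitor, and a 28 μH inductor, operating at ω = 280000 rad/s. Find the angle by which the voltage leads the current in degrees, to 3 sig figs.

83.8°

X_L = ωL = 7.84 Ω
X_C = 1/(ωC) = 295 Ω
Parallel: admittances add. Y = 1/R + 1/(jωL) + jωC
Y = (0.0135 − j0.124) S
|Y| = 0.125 S → |Z| = 1/|Y| = 8.01 Ω, ∠Z = −∠Y = 83.8°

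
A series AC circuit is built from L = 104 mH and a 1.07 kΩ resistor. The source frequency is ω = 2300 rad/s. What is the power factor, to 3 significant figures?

0.976

X_L = ωL = 239 Ω
Z = 1070 + j239 Ω
|Z| = √(1070² + 239²) = 1100 Ω
∠Z = arctan(239/1070) = 12.6°
cos φ = cos(12.6°) = 0.976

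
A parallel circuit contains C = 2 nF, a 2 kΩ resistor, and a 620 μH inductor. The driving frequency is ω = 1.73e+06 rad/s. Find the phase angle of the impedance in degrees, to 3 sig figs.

-78.8°

X_L = ωL = 1070 Ω
X_C = 1/(ωC) = 289 Ω
Parallel: admittances add. Y = 1/R + 1/(jωL) + jωC
Y = (0.000500 + j0.00253) S
|Y| = 0.00258 S → |Z| = 1/|Y| = 388 Ω, ∠Z = −∠Y = -78.8°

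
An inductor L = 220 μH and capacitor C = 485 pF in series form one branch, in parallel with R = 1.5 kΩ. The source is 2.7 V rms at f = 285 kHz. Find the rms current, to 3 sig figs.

ω = 2πf = 1.791e+06 rad/s
X_L = ωL = 394 Ω
X_C = 1/(ωC) = 1150 Ω
Branch 1: Z₁ = R = 1500 Ω
Branch 2 (series LC): Z₂ = j(X_L − X_C) = −j757 Ω
Parallel: Z = Z₁Z₂/(Z₁+Z₂), |Z| = 676 Ω, ∠Z = -63.2°
I = V/|Z| = 2.7/676 = 3.99 mA

3.99 mA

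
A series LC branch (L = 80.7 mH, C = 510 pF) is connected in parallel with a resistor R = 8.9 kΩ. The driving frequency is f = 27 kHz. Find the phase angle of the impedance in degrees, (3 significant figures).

76.5°

ω = 2πf = 169600 rad/s
X_L = ωL = 13700 Ω
X_C = 1/(ωC) = 11600 Ω
Branch 1: Z₁ = R = 8900 Ω
Branch 2 (series LC): Z₂ = j(X_L − X_C) = j2130 Ω
Parallel: Z = Z₁Z₂/(Z₁+Z₂), |Z| = 2070 Ω, ∠Z = 76.5°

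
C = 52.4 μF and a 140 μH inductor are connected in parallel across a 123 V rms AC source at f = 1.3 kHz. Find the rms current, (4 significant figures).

ω = 2πf = 8168 rad/s
X_L = ωL = 1.144 Ω
X_C = 1/(ωC) = 2.336 Ω
Parallel: admittances add. Y = 1/(jωL) + jωC
Y = (0 − j0.4465) S
|Y| = 0.4465 S → |Z| = 1/|Y| = 2.240 Ω, ∠Z = −∠Y = 90.00°
I = V/|Z| = 123/2.240 = 54.92 A

54.92 A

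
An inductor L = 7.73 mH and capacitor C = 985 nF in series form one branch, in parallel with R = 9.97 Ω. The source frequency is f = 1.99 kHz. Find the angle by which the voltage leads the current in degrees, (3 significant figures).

32.8°

ω = 2πf = 12500 rad/s
X_L = ωL = 96.7 Ω
X_C = 1/(ωC) = 81.2 Ω
Branch 1: Z₁ = R = 9.97 Ω
Branch 2 (series LC): Z₂ = j(X_L − X_C) = j15.5 Ω
Parallel: Z = Z₁Z₂/(Z₁+Z₂), |Z| = 8.38 Ω, ∠Z = 32.8°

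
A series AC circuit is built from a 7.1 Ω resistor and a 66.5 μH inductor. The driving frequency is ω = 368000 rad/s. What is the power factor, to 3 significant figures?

X_L = ωL = 24.5 Ω
Z = 7.10 + j24.5 Ω
|Z| = √(7.10² + 24.5²) = 25.5 Ω
∠Z = arctan(24.5/7.10) = 73.8°
cos φ = cos(73.8°) = 0.279

0.279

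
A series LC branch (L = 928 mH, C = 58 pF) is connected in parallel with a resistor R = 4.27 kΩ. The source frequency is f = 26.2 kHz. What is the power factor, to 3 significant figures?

ω = 2πf = 164600 rad/s
X_L = ωL = 153000 Ω
X_C = 1/(ωC) = 105000 Ω
Branch 1: Z₁ = R = 4270 Ω
Branch 2 (series LC): Z₂ = j(X_L − X_C) = j48000 Ω
Parallel: Z = Z₁Z₂/(Z₁+Z₂), |Z| = 4250 Ω, ∠Z = 5.08°
cos φ = cos(5.08°) = 0.996

0.996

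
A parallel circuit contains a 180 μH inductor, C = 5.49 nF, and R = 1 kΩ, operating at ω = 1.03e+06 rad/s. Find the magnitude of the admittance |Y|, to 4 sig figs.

X_L = ωL = 185.4 Ω
X_C = 1/(ωC) = 176.8 Ω
Parallel: admittances add. Y = 1/R + 1/(jωL) + jωC
Y = (0.001000 + j0.0002610) S
|Y| = 0.001033 S → |Z| = 1/|Y| = 967.6 Ω, ∠Z = −∠Y = -14.63°

1.033 mS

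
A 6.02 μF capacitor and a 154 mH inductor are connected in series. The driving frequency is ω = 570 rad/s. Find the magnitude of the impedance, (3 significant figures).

X_L = ωL = 87.8 Ω
X_C = 1/(ωC) = 291 Ω
Net reactance X = X_L − X_C = -204 Ω
Z = − j204 Ω
|Z| = √(0² + 204²) = 204 Ω

204 Ω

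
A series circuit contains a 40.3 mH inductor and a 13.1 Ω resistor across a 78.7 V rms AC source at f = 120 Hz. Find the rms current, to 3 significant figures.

2.38 A

ω = 2πf = 754.0 rad/s
X_L = ωL = 30.4 Ω
Z = 13.1 + j30.4 Ω
|Z| = √(13.1² + 30.4²) = 33.1 Ω
I = V/|Z| = 78.7/33.1 = 2.38 A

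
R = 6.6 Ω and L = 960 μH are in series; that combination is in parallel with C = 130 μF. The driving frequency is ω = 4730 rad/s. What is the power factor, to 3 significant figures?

0.186

X_L = ωL = 4.54 Ω
X_C = 1/(ωC) = 1.63 Ω
Branch 1 (R+jX_L): Z₁ = 6.60 + j4.54 Ω, |Z₁| = 8.01 Ω
Branch 2 (−jX_C): Z₂ = −j1.63 Ω
Parallel: Z = Z₁Z₂/(Z₁+Z₂), |Z| = 1.81 Ω, ∠Z = -79.3°
cos φ = cos(-79.3°) = 0.186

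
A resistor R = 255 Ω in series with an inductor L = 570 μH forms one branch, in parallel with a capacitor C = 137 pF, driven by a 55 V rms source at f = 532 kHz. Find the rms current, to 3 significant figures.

ω = 2πf = 3.343e+06 rad/s
X_L = ωL = 1910 Ω
X_C = 1/(ωC) = 2180 Ω
Branch 1 (R+jX_L): Z₁ = 255 + j1910 Ω, |Z₁| = 1920 Ω
Branch 2 (−jX_C): Z₂ = −j2180 Ω
Parallel: Z = Z₁Z₂/(Z₁+Z₂), |Z| = 11100 Ω, ∠Z = 39.9°
I = V/|Z| = 55/11100 = 4.95 mA

4.95 mA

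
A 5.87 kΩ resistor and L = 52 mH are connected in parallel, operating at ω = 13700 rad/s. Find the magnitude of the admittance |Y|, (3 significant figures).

X_L = ωL = 712 Ω
Parallel: admittances add. Y = 1/R + 1/(jωL)
Y = (0.000170 − j0.00140) S
|Y| = 0.00141 S → |Z| = 1/|Y| = 707 Ω, ∠Z = −∠Y = 83.1°

1.41 mS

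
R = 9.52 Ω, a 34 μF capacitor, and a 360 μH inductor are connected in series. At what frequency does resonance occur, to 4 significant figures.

ω₀ = 1/√(LC) = 1/√(0.00036 × 3.4e-05) = 9039 rad/s
f₀ = ω₀/(2π) = 1.439 kHz

1.439 kHz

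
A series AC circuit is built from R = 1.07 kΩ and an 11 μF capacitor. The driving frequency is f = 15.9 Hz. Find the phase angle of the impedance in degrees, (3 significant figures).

ω = 2πf = 99.90 rad/s
X_C = 1/(ωC) = 910 Ω
Z = 1070 − j910 Ω
|Z| = √(1070² + 910²) = 1400 Ω
∠Z = arctan(-910/1070) = -40.4°

-40.4°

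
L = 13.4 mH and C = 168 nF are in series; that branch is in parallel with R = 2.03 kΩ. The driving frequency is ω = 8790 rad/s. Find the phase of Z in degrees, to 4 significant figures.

-74.59°

X_L = ωL = 117.8 Ω
X_C = 1/(ωC) = 677.2 Ω
Branch 1: Z₁ = R = 2030 Ω
Branch 2 (series LC): Z₂ = j(X_L − X_C) = −j559.4 Ω
Parallel: Z = Z₁Z₂/(Z₁+Z₂), |Z| = 539.3 Ω, ∠Z = -74.59°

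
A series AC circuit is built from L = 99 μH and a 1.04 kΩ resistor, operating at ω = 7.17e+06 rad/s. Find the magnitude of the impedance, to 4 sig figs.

X_L = ωL = 709.8 Ω
Z = 1040 + j709.8 Ω
|Z| = √(1040² + 709.8²) = 1259 Ω

1259 Ω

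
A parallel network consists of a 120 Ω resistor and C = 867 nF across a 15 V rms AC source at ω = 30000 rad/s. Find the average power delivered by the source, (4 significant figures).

X_C = 1/(ωC) = 38.45 Ω
Parallel: admittances add. Y = 1/R + jωC
Y = (0.008333 + j0.02601) S
|Y| = 0.02731 S → |Z| = 1/|Y| = 36.61 Ω, ∠Z = −∠Y = -72.24°
I = V/|Z| = 409.7 mA
P = VI cos φ = 15 × 0.4097 × cos(-72.24°) = 1.875 W

1.875 W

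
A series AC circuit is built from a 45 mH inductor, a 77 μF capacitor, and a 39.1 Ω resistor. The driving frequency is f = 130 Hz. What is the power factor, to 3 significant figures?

0.882

ω = 2πf = 816.8 rad/s
X_L = ωL = 36.8 Ω
X_C = 1/(ωC) = 15.9 Ω
Net reactance X = X_L − X_C = 20.9 Ω
Z = 39.1 + j20.9 Ω
|Z| = √(39.1² + 20.9²) = 44.3 Ω
∠Z = arctan(20.9/39.1) = 28.1°
cos φ = cos(28.1°) = 0.882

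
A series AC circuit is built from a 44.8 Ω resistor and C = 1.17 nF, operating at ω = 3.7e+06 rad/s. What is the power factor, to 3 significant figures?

0.190

X_C = 1/(ωC) = 231 Ω
Z = 44.8 − j231 Ω
|Z| = √(44.8² + 231²) = 235 Ω
∠Z = arctan(-231/44.8) = -79.0°
cos φ = cos(-79.0°) = 0.190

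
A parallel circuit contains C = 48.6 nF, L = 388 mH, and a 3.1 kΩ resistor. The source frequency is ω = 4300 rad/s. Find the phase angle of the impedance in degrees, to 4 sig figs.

50.43°

X_L = ωL = 1668 Ω
X_C = 1/(ωC) = 4785 Ω
Parallel: admittances add. Y = 1/R + 1/(jωL) + jωC
Y = (0.0003226 − j0.0003904) S
|Y| = 0.0005064 S → |Z| = 1/|Y| = 1975 Ω, ∠Z = −∠Y = 50.43°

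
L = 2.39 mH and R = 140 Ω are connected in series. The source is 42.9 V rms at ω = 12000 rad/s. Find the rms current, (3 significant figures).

X_L = ωL = 28.7 Ω
Z = 140 + j28.7 Ω
|Z| = √(140² + 28.7²) = 143 Ω
I = V/|Z| = 42.9/143 = 300 mA

300 mA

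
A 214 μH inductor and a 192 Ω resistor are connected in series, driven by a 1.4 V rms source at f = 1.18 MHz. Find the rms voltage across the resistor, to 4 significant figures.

ω = 2πf = 7.414e+06 rad/s
X_L = ωL = 1587 Ω
Z = 192.0 + j1587 Ω
|Z| = √(192.0² + 1587²) = 1598 Ω
I = V/|Z| = 876.0 μA
V_R = I·|Z_R| = 0.0008760 × 192.0 = 0.1682 V

0.1682 V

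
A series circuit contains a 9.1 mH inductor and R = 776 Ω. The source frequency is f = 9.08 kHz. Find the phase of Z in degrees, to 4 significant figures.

33.78°

ω = 2πf = 57050 rad/s
X_L = ωL = 519.2 Ω
Z = 776.0 + j519.2 Ω
|Z| = √(776.0² + 519.2²) = 933.7 Ω
∠Z = arctan(519.2/776.0) = 33.78°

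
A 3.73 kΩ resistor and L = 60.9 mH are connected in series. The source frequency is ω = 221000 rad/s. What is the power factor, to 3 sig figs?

X_L = ωL = 13500 Ω
Z = 3730 + j13500 Ω
|Z| = √(3730² + 13500²) = 14000 Ω
∠Z = arctan(13500/3730) = 74.5°
cos φ = cos(74.5°) = 0.267

0.267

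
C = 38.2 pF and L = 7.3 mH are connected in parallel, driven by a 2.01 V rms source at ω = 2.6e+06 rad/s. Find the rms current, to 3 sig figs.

X_L = ωL = 19000 Ω
X_C = 1/(ωC) = 10100 Ω
Parallel: admittances add. Y = 1/(jωL) + jωC
Y = (0 + j4.66e-05) S
|Y| = 4.66e-05 S → |Z| = 1/|Y| = 21400 Ω, ∠Z = −∠Y = -90.0°
I = V/|Z| = 2.01/21400 = 93.7 μA

93.7 μA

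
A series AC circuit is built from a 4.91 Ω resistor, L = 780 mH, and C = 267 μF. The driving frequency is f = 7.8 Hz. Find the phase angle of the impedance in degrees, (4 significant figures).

ω = 2πf = 49.01 rad/s
X_L = ωL = 38.23 Ω
X_C = 1/(ωC) = 76.42 Ω
Net reactance X = X_L − X_C = -38.19 Ω
Z = 4.910 − j38.19 Ω
|Z| = √(4.910² + 38.19²) = 38.51 Ω
∠Z = arctan(-38.19/4.910) = -82.67°

-82.67°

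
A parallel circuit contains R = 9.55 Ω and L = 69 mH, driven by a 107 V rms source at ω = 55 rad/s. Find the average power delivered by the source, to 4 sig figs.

X_L = ωL = 3.795 Ω
Parallel: admittances add. Y = 1/R + 1/(jωL)
Y = (0.1047 − j0.2635) S
|Y| = 0.2835 S → |Z| = 1/|Y| = 3.527 Ω, ∠Z = −∠Y = 68.33°
I = V/|Z| = 30.34 A
P = VI cos φ = 107 × 30.34 × cos(68.33°) = 1.199 kW

1.199 kW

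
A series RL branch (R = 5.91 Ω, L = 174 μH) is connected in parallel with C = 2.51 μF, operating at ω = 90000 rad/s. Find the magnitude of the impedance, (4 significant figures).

X_L = ωL = 15.66 Ω
X_C = 1/(ωC) = 4.427 Ω
Branch 1 (R+jX_L): Z₁ = 5.910 + j15.66 Ω, |Z₁| = 16.74 Ω
Branch 2 (−jX_C): Z₂ = −j4.427 Ω
Parallel: Z = Z₁Z₂/(Z₁+Z₂), |Z| = 5.837 Ω, ∠Z = -82.93°

5.837 Ω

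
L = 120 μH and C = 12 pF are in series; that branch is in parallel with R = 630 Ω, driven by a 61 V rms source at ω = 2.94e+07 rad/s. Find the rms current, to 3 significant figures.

X_L = ωL = 3530 Ω
X_C = 1/(ωC) = 2830 Ω
Branch 1: Z₁ = R = 630 Ω
Branch 2 (series LC): Z₂ = j(X_L − X_C) = j694 Ω
Parallel: Z = Z₁Z₂/(Z₁+Z₂), |Z| = 466 Ω, ∠Z = 42.3°
I = V/|Z| = 61/466 = 131 mA

131 mA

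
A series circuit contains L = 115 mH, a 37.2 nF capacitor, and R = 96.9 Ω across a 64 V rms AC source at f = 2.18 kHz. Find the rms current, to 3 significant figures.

ω = 2πf = 13700 rad/s
X_L = ωL = 1580 Ω
X_C = 1/(ωC) = 1960 Ω
Net reactance X = X_L − X_C = -387 Ω
Z = 96.9 − j387 Ω
|Z| = √(96.9² + 387²) = 399 Ω
I = V/|Z| = 64/399 = 160 mA

160 mA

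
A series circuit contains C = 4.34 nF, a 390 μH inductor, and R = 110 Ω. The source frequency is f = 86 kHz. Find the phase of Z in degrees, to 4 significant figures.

-62.98°

ω = 2πf = 540400 rad/s
X_L = ωL = 210.7 Ω
X_C = 1/(ωC) = 426.4 Ω
Net reactance X = X_L − X_C = -215.7 Ω
Z = 110.0 − j215.7 Ω
|Z| = √(110.0² + 215.7²) = 242.1 Ω
∠Z = arctan(-215.7/110.0) = -62.98°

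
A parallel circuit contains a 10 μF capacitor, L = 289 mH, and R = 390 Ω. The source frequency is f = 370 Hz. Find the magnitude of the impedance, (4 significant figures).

ω = 2πf = 2325 rad/s
X_L = ωL = 671.9 Ω
X_C = 1/(ωC) = 43.01 Ω
Parallel: admittances add. Y = 1/R + 1/(jωL) + jωC
Y = (0.002564 + j0.02176) S
|Y| = 0.02191 S → |Z| = 1/|Y| = 45.64 Ω, ∠Z = −∠Y = -83.28°

45.64 Ω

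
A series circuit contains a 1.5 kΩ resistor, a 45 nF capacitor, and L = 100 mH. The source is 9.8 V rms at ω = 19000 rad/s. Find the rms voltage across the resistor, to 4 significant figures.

X_L = ωL = 1900 Ω
X_C = 1/(ωC) = 1170 Ω
Net reactance X = X_L − X_C = 730.4 Ω
Z = 1500 + j730.4 Ω
|Z| = √(1500² + 730.4²) = 1668 Ω
I = V/|Z| = 5.874 mA
V_R = I·|Z_R| = 0.005874 × 1500 = 8.811 V

8.811 V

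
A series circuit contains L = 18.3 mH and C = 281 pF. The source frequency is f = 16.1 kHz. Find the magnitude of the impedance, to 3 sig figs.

33300 Ω

ω = 2πf = 101200 rad/s
X_L = ωL = 1850 Ω
X_C = 1/(ωC) = 35200 Ω
Net reactance X = X_L − X_C = -33300 Ω
Z = − j33300 Ω
|Z| = √(0² + 33300²) = 33300 Ω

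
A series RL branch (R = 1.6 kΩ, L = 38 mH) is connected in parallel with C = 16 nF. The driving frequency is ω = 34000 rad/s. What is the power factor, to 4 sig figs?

0.8459

X_L = ωL = 1292 Ω
X_C = 1/(ωC) = 1838 Ω
Branch 1 (R+jX_L): Z₁ = 1600 + j1292 Ω, |Z₁| = 2057 Ω
Branch 2 (−jX_C): Z₂ = −j1838 Ω
Parallel: Z = Z₁Z₂/(Z₁+Z₂), |Z| = 2236 Ω, ∠Z = -32.23°
cos φ = cos(-32.23°) = 0.8459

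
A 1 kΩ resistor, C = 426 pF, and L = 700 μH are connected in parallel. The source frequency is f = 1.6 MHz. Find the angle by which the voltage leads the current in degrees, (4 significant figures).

-76.42°

ω = 2πf = 1.005e+07 rad/s
X_L = ωL = 7037 Ω
X_C = 1/(ωC) = 233.5 Ω
Parallel: admittances add. Y = 1/R + 1/(jωL) + jωC
Y = (0.001000 + j0.004141) S
|Y| = 0.004260 S → |Z| = 1/|Y| = 234.8 Ω, ∠Z = −∠Y = -76.42°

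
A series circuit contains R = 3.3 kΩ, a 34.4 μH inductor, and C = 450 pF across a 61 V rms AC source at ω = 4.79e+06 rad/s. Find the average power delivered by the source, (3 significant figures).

X_L = ωL = 165 Ω
X_C = 1/(ωC) = 464 Ω
Net reactance X = X_L − X_C = -299 Ω
Z = 3300 − j299 Ω
|Z| = √(3300² + 299²) = 3310 Ω
∠Z = arctan(-299/3300) = -5.18°
I = V/|Z| = 18.4 mA
P = VI cos φ = 61 × 0.0184 × cos(-5.18°) = 1.12 W

1.12 W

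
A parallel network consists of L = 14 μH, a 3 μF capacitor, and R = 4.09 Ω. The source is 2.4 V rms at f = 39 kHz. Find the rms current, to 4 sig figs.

ω = 2πf = 245000 rad/s
X_L = ωL = 3.431 Ω
X_C = 1/(ωC) = 1.360 Ω
Parallel: admittances add. Y = 1/R + 1/(jωL) + jωC
Y = (0.2445 + j0.4436) S
|Y| = 0.5066 S → |Z| = 1/|Y| = 1.974 Ω, ∠Z = −∠Y = -61.14°
I = V/|Z| = 2.4/1.974 = 1.216 A

1.216 A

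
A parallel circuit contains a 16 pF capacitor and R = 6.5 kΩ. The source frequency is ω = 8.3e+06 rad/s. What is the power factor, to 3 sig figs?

0.757

X_C = 1/(ωC) = 7530 Ω
Parallel: admittances add. Y = 1/R + jωC
Y = (0.000154 + j0.000133) S
|Y| = 0.000203 S → |Z| = 1/|Y| = 4920 Ω, ∠Z = −∠Y = -40.8°
cos φ = cos(-40.8°) = 0.757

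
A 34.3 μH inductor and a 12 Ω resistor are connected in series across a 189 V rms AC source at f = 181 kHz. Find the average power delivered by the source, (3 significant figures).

257 W

ω = 2πf = 1.137e+06 rad/s
X_L = ωL = 39.0 Ω
Z = 12.0 + j39.0 Ω
|Z| = √(12.0² + 39.0²) = 40.8 Ω
∠Z = arctan(39.0/12.0) = 72.9°
I = V/|Z| = 4.63 A
P = VI cos φ = 189 × 4.63 × cos(72.9°) = 257 W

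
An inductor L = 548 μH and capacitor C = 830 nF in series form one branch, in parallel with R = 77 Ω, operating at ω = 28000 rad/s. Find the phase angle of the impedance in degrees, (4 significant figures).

X_L = ωL = 15.34 Ω
X_C = 1/(ωC) = 43.03 Ω
Branch 1: Z₁ = R = 77.00 Ω
Branch 2 (series LC): Z₂ = j(X_L − X_C) = −j27.69 Ω
Parallel: Z = Z₁Z₂/(Z₁+Z₂), |Z| = 26.05 Ω, ∠Z = -70.22°

-70.22°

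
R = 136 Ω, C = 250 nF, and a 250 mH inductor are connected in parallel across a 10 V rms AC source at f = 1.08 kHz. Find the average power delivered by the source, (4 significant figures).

735.3 mW

ω = 2πf = 6786 rad/s
X_L = ωL = 1696 Ω
X_C = 1/(ωC) = 589.5 Ω
Parallel: admittances add. Y = 1/R + 1/(jωL) + jωC
Y = (0.007353 + j0.001107) S
|Y| = 0.007436 S → |Z| = 1/|Y| = 134.5 Ω, ∠Z = −∠Y = -8.562°
I = V/|Z| = 74.36 mA
P = VI cos φ = 10 × 0.07436 × cos(-8.562°) = 735.3 mW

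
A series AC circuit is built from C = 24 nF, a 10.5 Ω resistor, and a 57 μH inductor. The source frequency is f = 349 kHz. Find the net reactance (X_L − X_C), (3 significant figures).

106 Ω

ω = 2πf = 2.193e+06 rad/s
X_L = ωL = 125 Ω
X_C = 1/(ωC) = 19.0 Ω
X = 125 − 19.0 = 106 Ω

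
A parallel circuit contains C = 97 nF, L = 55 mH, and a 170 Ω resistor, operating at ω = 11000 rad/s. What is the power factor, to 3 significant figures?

X_L = ωL = 605 Ω
X_C = 1/(ωC) = 937 Ω
Parallel: admittances add. Y = 1/R + 1/(jωL) + jωC
Y = (0.00588 − j0.000586) S
|Y| = 0.00591 S → |Z| = 1/|Y| = 169 Ω, ∠Z = −∠Y = 5.69°
cos φ = cos(5.69°) = 0.995

0.995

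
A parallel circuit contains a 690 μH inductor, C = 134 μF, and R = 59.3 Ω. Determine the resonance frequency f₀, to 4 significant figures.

ω₀ = 1/√(LC) = 1/√(0.00069 × 0.000134) = 3289 rad/s
f₀ = ω₀/(2π) = 523.4 Hz

523.4 Hz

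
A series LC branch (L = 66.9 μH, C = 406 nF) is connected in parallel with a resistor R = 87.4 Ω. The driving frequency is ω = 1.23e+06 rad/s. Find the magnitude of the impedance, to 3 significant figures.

59.1 Ω

X_L = ωL = 82.3 Ω
X_C = 1/(ωC) = 2.00 Ω
Branch 1: Z₁ = R = 87.4 Ω
Branch 2 (series LC): Z₂ = j(X_L − X_C) = j80.3 Ω
Parallel: Z = Z₁Z₂/(Z₁+Z₂), |Z| = 59.1 Ω, ∠Z = 47.4°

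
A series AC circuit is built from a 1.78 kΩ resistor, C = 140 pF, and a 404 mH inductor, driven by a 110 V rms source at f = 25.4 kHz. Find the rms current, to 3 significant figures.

5.56 mA

ω = 2πf = 159600 rad/s
X_L = ωL = 64500 Ω
X_C = 1/(ωC) = 44800 Ω
Net reactance X = X_L − X_C = 19700 Ω
Z = 1780 + j19700 Ω
|Z| = √(1780² + 19700²) = 19800 Ω
I = V/|Z| = 110/19800 = 5.56 mA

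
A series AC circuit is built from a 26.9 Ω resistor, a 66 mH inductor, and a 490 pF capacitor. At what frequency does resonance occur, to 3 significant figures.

28.0 kHz

ω₀ = 1/√(LC) = 1/√(0.066 × 4.9e-10) = 175800 rad/s
f₀ = ω₀/(2π) = 28.0 kHz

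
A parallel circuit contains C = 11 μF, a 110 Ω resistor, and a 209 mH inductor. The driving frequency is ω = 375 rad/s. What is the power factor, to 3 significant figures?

X_L = ωL = 78.4 Ω
X_C = 1/(ωC) = 242 Ω
Parallel: admittances add. Y = 1/R + 1/(jωL) + jωC
Y = (0.00909 − j0.00863) S
|Y| = 0.0125 S → |Z| = 1/|Y| = 79.8 Ω, ∠Z = −∠Y = 43.5°
cos φ = cos(43.5°) = 0.725

0.725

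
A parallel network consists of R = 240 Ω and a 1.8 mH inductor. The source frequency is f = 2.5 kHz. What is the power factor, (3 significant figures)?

0.117

ω = 2πf = 15710 rad/s
X_L = ωL = 28.3 Ω
Parallel: admittances add. Y = 1/R + 1/(jωL)
Y = (0.00417 − j0.0354) S
|Y| = 0.0356 S → |Z| = 1/|Y| = 28.1 Ω, ∠Z = −∠Y = 83.3°
cos φ = cos(83.3°) = 0.117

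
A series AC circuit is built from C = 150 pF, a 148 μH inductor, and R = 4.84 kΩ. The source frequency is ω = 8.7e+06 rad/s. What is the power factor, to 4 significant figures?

0.9942

X_L = ωL = 1288 Ω
X_C = 1/(ωC) = 766.3 Ω
Net reactance X = X_L − X_C = 521.3 Ω
Z = 4840 + j521.3 Ω
|Z| = √(4840² + 521.3²) = 4868 Ω
∠Z = arctan(521.3/4840) = 6.148°
cos φ = cos(6.148°) = 0.9942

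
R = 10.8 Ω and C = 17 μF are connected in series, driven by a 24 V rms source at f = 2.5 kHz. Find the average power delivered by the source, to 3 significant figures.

ω = 2πf = 15710 rad/s
X_C = 1/(ωC) = 3.74 Ω
Z = 10.8 − j3.74 Ω
|Z| = √(10.8² + 3.74²) = 11.4 Ω
∠Z = arctan(-3.74/10.8) = -19.1°
I = V/|Z| = 2.10 A
P = VI cos φ = 24 × 2.10 × cos(-19.1°) = 47.6 W

47.6 W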